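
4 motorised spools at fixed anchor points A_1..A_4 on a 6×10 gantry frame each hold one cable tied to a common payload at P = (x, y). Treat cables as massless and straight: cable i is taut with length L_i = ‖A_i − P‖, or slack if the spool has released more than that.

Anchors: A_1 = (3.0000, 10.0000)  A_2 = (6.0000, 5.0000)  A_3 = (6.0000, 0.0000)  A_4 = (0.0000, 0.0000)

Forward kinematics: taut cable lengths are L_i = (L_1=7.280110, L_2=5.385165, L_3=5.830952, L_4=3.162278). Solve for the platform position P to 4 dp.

(1.0000, 3.0000)

each cable: (A_i−P)·(A_i−P) = L_i²; let q_i = ‖A_i‖²−L_i²
q_1 = 9.0000+100.0000−53.0000 = 56.0000
row 1: -6.0000x + 10.0000y = 24.0000  (q_2=32.0000)
row 2: -6.0000x + 20.0000y = 54.0000  (q_3=2.0000)
row 3: 6.0000x + 20.0000y = 66.0000  (q_4=-10.0000)
Cramer on rows 1–2 → x = 1.0000, y = 3.0000
check cable 4: ‖A_4−P‖² = 10.0000 ≈ L_4² = 10.0000 ✓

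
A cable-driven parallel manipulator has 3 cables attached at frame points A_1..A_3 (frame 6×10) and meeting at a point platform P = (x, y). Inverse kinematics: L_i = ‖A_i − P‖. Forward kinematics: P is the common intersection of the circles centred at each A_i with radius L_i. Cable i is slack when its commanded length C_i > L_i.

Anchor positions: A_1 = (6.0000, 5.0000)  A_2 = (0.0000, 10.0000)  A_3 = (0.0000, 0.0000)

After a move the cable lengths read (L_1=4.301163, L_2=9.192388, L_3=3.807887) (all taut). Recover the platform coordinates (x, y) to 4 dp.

circle eqns → linear via eq_j − eq_1; set q_j = A_j·A_j − L_j²
q_1 = 36.0000+25.0000−18.5000 = 42.5000
12.0000·x − 10.0000·y = q_1−q_2 = 27.0000
12.0000·x + 10.0000·y = q_1−q_3 = 57.0000
solve first two rows → x=3.5000, y=1.5000

(3.5000, 1.5000)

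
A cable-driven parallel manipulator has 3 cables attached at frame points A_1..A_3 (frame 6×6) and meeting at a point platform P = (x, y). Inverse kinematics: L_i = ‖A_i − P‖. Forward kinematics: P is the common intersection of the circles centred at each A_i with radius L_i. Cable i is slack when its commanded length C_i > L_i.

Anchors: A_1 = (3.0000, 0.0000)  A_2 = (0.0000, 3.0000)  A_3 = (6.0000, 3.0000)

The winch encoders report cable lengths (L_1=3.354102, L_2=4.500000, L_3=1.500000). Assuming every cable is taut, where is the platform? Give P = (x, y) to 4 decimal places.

(4.5000, 3.0000)

expand ‖A_i−P‖²=L_i² and subtract eq 1 (k_i ≔ ‖A_i‖²−L_i²)
k_1 = 9.0000+0.0000−11.2500 = -2.2500
eq1−eq2 → [6.0000  -6.0000]·P = 9.0000
eq1−eq3 → [-6.0000  -6.0000]·P = -45.0000
2×2 solve → P = (4.5000, 3.0000)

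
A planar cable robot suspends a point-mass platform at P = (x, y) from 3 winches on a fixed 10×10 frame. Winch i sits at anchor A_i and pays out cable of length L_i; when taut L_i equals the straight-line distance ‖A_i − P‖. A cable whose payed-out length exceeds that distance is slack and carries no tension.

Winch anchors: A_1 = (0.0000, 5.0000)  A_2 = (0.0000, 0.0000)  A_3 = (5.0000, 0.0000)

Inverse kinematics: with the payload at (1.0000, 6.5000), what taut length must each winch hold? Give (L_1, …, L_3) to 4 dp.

L_1: Δ = A_1−P = (-1.0000, -1.5000) → ‖Δ‖ = √3.2500 = 1.8028
L_2: Δ = A_2−P = (-1.0000, -6.5000) → ‖Δ‖ = √43.2500 = 6.5765
L_3: Δ = A_3−P = (4.0000, -6.5000) → ‖Δ‖ = √58.2500 = 7.6322

(1.8028, 6.5765, 7.6322)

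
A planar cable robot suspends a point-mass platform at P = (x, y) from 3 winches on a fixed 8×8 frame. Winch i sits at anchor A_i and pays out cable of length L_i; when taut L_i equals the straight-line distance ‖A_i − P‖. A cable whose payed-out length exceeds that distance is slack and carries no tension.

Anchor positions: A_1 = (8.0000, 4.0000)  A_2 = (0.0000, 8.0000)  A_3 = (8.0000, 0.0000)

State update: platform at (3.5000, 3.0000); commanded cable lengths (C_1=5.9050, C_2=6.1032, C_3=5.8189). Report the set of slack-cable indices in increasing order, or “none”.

cable 1: L_1 = ‖A_1−P‖ = 4.6098;  C_1 = 5.9050 → slack
cable 2: L_2 = ‖A_2−P‖ = 6.1033;  C_2 = 6.1032 → taut
cable 3: L_3 = ‖A_3−P‖ = 5.4083;  C_3 = 5.8189 → slack

1, 3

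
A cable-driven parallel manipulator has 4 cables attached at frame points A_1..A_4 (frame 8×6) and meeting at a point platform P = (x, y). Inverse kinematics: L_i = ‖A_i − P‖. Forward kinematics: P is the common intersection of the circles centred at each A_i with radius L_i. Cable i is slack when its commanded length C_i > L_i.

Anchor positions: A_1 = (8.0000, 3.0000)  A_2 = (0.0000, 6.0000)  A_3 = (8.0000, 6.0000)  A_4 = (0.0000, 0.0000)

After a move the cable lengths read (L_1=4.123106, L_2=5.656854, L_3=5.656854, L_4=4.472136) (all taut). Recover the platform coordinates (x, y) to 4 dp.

(4.0000, 2.0000)

each cable: (A_i−P)·(A_i−P) = L_i²; let c_i = ‖A_i‖²−L_i²
c_1 = 64.0000+9.0000−17.0000 = 56.0000
row 1: 16.0000x − 6.0000y = 52.0000  (c_2=4.0000)
row 2: 0.0000x − 6.0000y = -12.0000  (c_3=68.0000)
row 3: 16.0000x + 6.0000y = 76.0000  (c_4=-20.0000)
Cramer on rows 1–2 → x = 4.0000, y = 2.0000
check cable 4: ‖A_4−P‖² = 20.0000 ≈ L_4² = 20.0000 ✓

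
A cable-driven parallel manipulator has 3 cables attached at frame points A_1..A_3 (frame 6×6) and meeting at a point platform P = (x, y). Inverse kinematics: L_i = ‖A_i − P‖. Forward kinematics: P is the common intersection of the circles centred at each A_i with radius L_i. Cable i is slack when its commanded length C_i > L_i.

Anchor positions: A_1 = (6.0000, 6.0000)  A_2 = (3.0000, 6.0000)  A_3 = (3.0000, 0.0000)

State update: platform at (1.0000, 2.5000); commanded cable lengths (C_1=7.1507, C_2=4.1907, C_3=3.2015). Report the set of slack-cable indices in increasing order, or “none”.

1, 2

cable 1: √((5.0000)²+(3.5000)²)=6.1033, C_1=7.1507: slack
cable 2: √((2.0000)²+(3.5000)²)=4.0311, C_2=4.1907: slack
cable 3: √((2.0000)²+(-2.5000)²)=3.2016, C_3=3.2015: taut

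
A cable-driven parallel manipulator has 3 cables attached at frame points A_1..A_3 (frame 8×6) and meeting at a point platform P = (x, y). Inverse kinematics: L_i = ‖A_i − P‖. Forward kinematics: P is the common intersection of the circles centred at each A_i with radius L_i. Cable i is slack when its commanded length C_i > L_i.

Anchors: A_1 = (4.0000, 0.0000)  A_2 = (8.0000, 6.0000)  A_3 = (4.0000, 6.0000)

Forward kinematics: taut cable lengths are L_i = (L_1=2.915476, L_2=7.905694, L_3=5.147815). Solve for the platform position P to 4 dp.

each cable: (A_i−P)·(A_i−P) = L_i²; let k_i = ‖A_i‖²−L_i²
k_1 = 16.0000+0.0000−8.5000 = 7.5000
row 1: -8.0000x − 12.0000y = -30.0000  (k_2=37.5000)
row 2: 0.0000x − 12.0000y = -18.0000  (k_3=25.5000)
Cramer on rows 1–2 → x = 1.5000, y = 1.5000

(1.5000, 1.5000)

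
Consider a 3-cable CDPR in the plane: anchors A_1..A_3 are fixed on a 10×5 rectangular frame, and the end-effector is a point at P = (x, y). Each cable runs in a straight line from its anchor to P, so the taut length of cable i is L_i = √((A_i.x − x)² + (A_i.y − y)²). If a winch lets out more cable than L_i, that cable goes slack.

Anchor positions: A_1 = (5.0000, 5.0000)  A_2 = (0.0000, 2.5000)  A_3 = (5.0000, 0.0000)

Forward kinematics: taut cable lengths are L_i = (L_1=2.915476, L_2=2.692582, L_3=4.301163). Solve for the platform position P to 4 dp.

each cable: (A_i−P)·(A_i−P) = L_i²; let c_i = ‖A_i‖²−L_i²
c_1 = 25.0000+25.0000−8.5000 = 41.5000
row 1: 10.0000x + 5.0000y = 42.5000  (c_2=-1.0000)
row 2: 0.0000x + 10.0000y = 35.0000  (c_3=6.5000)
Cramer on rows 1–2 → x = 2.5000, y = 3.5000

(2.5000, 3.5000)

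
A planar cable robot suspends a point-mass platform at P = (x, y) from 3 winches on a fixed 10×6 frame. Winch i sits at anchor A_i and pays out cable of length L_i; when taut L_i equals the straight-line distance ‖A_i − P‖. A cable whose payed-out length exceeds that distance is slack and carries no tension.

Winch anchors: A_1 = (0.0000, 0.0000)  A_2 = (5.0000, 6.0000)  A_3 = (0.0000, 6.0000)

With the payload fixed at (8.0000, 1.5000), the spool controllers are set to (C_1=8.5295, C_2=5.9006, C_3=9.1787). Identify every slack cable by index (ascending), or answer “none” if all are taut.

1, 2

i=1: geometric 8.1394 vs commanded 8.5295 ⇒ slack
i=2: geometric 5.4083 vs commanded 5.9006 ⇒ slack
i=3: geometric 9.1788 vs commanded 9.1787 ⇒ taut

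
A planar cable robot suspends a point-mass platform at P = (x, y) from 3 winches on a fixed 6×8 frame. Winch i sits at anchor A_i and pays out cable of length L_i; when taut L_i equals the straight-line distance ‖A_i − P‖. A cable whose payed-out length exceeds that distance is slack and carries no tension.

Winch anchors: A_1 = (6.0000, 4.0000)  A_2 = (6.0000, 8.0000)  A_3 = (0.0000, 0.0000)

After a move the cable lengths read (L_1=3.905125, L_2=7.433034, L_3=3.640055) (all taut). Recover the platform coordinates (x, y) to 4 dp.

(3.5000, 1.0000)

expand ‖A_i−P‖²=L_i² and subtract eq 1 (q_i ≔ ‖A_i‖²−L_i²)
q_1 = 36.0000+16.0000−15.2500 = 36.7500
eq1−eq2 → [0.0000  -8.0000]·P = -8.0000
eq1−eq3 → [12.0000  8.0000]·P = 50.0000
2×2 solve → P = (3.5000, 1.0000)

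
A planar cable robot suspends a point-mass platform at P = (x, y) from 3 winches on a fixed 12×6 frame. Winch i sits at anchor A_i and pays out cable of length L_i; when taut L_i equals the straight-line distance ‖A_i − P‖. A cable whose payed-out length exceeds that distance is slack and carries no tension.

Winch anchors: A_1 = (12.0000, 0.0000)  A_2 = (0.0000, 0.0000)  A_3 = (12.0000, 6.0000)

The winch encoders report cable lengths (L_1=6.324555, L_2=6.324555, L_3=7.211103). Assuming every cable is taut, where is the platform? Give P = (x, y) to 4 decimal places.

(6.0000, 2.0000)

each cable: (A_i−P)·(A_i−P) = L_i²; let c_i = ‖A_i‖²−L_i²
c_1 = 144.0000+0.0000−40.0000 = 104.0000
row 1: 24.0000x + 0.0000y = 144.0000  (c_2=-40.0000)
row 2: 0.0000x − 12.0000y = -24.0000  (c_3=128.0000)
Cramer on rows 1–2 → x = 6.0000, y = 2.0000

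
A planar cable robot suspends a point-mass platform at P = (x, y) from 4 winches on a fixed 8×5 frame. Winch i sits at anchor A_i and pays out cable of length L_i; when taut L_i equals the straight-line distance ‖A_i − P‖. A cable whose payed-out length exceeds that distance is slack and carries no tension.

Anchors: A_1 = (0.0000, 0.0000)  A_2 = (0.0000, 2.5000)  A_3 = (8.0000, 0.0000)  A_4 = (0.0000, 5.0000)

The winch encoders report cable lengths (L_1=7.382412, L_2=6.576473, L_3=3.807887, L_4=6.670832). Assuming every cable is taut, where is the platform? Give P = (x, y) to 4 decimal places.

(6.5000, 3.5000)

each cable: (A_i−P)·(A_i−P) = L_i²; let k_i = ‖A_i‖²−L_i²
k_1 = 0.0000+0.0000−54.5000 = -54.5000
row 1: 0.0000x − 5.0000y = -17.5000  (k_2=-37.0000)
row 2: -16.0000x + 0.0000y = -104.0000  (k_3=49.5000)
row 3: 0.0000x − 10.0000y = -35.0000  (k_4=-19.5000)
Cramer on rows 1–2 → x = 6.5000, y = 3.5000
check cable 4: ‖A_4−P‖² = 44.5000 ≈ L_4² = 44.5000 ✓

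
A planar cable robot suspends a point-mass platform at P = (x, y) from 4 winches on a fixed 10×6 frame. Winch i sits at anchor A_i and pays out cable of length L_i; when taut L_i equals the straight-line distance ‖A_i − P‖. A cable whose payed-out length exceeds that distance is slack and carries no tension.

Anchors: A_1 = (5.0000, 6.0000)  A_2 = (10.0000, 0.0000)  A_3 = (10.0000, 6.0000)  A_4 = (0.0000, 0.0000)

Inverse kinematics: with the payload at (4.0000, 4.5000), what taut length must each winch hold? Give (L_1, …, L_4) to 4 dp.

L_1: Δ = A_1−P = (1.0000, 1.5000) → ‖Δ‖ = √3.2500 = 1.8028
L_2: Δ = A_2−P = (6.0000, -4.5000) → ‖Δ‖ = √56.2500 = 7.5000
L_3: Δ = A_3−P = (6.0000, 1.5000) → ‖Δ‖ = √38.2500 = 6.1847
L_4: Δ = A_4−P = (-4.0000, -4.5000) → ‖Δ‖ = √36.2500 = 6.0208

(1.8028, 7.5000, 6.1847, 6.0208)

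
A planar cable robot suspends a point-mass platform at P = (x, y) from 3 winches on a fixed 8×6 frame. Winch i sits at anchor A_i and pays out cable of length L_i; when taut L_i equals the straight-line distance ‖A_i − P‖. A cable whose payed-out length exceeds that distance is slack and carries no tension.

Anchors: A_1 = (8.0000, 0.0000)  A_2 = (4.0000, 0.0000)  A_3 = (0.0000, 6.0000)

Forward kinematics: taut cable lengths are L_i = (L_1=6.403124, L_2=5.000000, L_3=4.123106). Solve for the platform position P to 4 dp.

(4.0000, 5.0000)

each cable: (A_i−P)·(A_i−P) = L_i²; let k_i = ‖A_i‖²−L_i²
k_1 = 64.0000+0.0000−41.0000 = 23.0000
row 1: 8.0000x + 0.0000y = 32.0000  (k_2=-9.0000)
row 2: 16.0000x − 12.0000y = 4.0000  (k_3=19.0000)
Cramer on rows 1–2 → x = 4.0000, y = 5.0000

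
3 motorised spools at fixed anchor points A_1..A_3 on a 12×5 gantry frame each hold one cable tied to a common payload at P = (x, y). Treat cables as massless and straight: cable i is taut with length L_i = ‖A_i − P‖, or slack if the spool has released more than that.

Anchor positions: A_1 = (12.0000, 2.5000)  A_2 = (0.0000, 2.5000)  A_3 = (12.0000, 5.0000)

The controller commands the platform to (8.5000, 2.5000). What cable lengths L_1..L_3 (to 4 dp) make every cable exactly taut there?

(3.5000, 8.5000, 4.3012)

L_1: Δ = A_1−P = (3.5000, 0.0000) → ‖Δ‖ = √12.2500 = 3.5000
L_2: Δ = A_2−P = (-8.5000, 0.0000) → ‖Δ‖ = √72.2500 = 8.5000
L_3: Δ = A_3−P = (3.5000, 2.5000) → ‖Δ‖ = √18.5000 = 4.3012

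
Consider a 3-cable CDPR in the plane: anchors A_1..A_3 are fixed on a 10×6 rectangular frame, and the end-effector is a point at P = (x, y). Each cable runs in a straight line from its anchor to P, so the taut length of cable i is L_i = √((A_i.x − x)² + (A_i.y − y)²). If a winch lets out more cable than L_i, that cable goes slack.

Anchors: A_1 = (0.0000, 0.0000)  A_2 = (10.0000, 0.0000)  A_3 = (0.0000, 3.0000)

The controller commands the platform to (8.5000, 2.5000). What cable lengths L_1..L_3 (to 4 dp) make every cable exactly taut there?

(8.8600, 2.9155, 8.5147)

L_1: Δ = A_1−P = (-8.5000, -2.5000) → ‖Δ‖ = √78.5000 = 8.8600
L_2: Δ = A_2−P = (1.5000, -2.5000) → ‖Δ‖ = √8.5000 = 2.9155
L_3: Δ = A_3−P = (-8.5000, 0.5000) → ‖Δ‖ = √72.5000 = 8.5147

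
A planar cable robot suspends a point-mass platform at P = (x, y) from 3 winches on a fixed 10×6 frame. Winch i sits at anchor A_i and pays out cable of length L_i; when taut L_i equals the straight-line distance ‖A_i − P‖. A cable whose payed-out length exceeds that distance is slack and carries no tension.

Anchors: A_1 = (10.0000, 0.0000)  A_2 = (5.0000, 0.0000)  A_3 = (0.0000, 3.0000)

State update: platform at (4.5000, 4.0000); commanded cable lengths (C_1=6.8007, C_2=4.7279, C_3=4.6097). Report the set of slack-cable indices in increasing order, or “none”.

cable 1: √((5.5000)²+(-4.0000)²)=6.8007, C_1=6.8007: taut
cable 2: √((0.5000)²+(-4.0000)²)=4.0311, C_2=4.7279: slack
cable 3: √((-4.5000)²+(-1.0000)²)=4.6098, C_3=4.6097: taut

2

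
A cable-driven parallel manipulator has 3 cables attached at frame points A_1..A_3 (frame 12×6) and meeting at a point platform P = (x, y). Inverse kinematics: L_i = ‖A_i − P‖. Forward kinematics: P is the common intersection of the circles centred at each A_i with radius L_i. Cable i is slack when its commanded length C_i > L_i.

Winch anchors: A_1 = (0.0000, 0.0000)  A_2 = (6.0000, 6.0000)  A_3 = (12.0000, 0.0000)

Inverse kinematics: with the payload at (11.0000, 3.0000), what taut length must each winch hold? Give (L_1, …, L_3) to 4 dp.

(11.4018, 5.8310, 3.1623)

L_1: Δ = A_1−P = (-11.0000, -3.0000) → ‖Δ‖ = √130.0000 = 11.4018
L_2: Δ = A_2−P = (-5.0000, 3.0000) → ‖Δ‖ = √34.0000 = 5.8310
L_3: Δ = A_3−P = (1.0000, -3.0000) → ‖Δ‖ = √10.0000 = 3.1623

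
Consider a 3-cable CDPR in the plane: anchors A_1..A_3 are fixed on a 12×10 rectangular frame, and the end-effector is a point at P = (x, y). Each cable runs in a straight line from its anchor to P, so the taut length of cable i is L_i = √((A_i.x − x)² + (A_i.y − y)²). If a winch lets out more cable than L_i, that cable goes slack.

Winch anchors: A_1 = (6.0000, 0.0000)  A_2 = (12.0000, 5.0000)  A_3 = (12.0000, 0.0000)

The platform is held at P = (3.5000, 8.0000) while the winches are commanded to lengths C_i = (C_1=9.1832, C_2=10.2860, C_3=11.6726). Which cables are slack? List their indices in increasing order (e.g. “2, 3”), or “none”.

1, 2

cable 1: √((2.5000)²+(-8.0000)²)=8.3815, C_1=9.1832: slack
cable 2: √((8.5000)²+(-3.0000)²)=9.0139, C_2=10.2860: slack
cable 3: √((8.5000)²+(-8.0000)²)=11.6726, C_3=11.6726: taut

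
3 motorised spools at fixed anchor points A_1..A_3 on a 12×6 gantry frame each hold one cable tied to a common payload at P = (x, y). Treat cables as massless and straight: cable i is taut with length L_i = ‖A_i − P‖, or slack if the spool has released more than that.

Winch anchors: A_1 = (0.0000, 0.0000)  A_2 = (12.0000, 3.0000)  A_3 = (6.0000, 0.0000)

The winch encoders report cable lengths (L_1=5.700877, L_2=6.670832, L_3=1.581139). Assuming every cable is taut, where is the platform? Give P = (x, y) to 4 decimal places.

(5.5000, 1.5000)

circle eqns → linear via eq_j − eq_1; set c_j = A_j·A_j − L_j²
c_1 = 0.0000+0.0000−32.5000 = -32.5000
-24.0000·x − 6.0000·y = c_1−c_2 = -141.0000
-12.0000·x + 0.0000·y = c_1−c_3 = -66.0000
solve first two rows → x=5.5000, y=1.5000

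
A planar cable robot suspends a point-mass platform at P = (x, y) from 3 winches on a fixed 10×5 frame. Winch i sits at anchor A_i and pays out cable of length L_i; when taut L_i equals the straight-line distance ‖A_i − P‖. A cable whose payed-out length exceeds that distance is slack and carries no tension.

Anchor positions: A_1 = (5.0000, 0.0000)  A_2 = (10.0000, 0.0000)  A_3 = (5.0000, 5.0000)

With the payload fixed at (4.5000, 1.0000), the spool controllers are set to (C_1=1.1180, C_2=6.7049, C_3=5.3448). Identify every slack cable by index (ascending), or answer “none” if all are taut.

2, 3

cable 1: √((0.5000)²+(-1.0000)²)=1.1180, C_1=1.1180: taut
cable 2: √((5.5000)²+(-1.0000)²)=5.5902, C_2=6.7049: slack
cable 3: √((0.5000)²+(4.0000)²)=4.0311, C_3=5.3448: slack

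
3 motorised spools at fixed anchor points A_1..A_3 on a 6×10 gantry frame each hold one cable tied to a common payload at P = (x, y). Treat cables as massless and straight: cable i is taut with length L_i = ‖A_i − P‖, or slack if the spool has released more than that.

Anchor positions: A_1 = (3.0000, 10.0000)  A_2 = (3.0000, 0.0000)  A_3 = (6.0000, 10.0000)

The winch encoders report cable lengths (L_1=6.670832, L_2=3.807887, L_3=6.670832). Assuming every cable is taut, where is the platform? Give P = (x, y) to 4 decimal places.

(4.5000, 3.5000)

circle eqns → linear via eq_j − eq_1; set c_j = A_j·A_j − L_j²
c_1 = 9.0000+100.0000−44.5000 = 64.5000
0.0000·x + 20.0000·y = c_1−c_2 = 70.0000
-6.0000·x + 0.0000·y = c_1−c_3 = -27.0000
solve first two rows → x=4.5000, y=3.5000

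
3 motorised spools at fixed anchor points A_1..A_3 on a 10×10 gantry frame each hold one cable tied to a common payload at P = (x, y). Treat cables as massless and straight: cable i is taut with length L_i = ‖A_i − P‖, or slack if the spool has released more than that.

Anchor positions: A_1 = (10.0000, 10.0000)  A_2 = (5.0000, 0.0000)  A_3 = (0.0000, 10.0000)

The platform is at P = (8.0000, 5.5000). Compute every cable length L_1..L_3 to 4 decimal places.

(4.9244, 6.2650, 9.1788)

cable 1: Δx=2.0000, Δy=4.5000; L_1 = √(Δx²+Δy²) = 4.9244
cable 2: Δx=-3.0000, Δy=-5.5000; L_2 = √(Δx²+Δy²) = 6.2650
cable 3: Δx=-8.0000, Δy=4.5000; L_3 = √(Δx²+Δy²) = 9.1788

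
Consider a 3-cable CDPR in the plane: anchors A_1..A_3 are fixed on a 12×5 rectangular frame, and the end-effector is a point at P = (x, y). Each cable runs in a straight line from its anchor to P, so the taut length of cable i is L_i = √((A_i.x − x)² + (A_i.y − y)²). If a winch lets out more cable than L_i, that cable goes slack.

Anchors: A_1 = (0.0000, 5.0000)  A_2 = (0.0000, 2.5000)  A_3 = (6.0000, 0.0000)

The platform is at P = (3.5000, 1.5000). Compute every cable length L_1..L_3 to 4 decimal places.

(4.9497, 3.6401, 2.9155)

cable 1: Δx=-3.5000, Δy=3.5000; L_1 = √(Δx²+Δy²) = 4.9497
cable 2: Δx=-3.5000, Δy=1.0000; L_2 = √(Δx²+Δy²) = 3.6401
cable 3: Δx=2.5000, Δy=-1.5000; L_3 = √(Δx²+Δy²) = 2.9155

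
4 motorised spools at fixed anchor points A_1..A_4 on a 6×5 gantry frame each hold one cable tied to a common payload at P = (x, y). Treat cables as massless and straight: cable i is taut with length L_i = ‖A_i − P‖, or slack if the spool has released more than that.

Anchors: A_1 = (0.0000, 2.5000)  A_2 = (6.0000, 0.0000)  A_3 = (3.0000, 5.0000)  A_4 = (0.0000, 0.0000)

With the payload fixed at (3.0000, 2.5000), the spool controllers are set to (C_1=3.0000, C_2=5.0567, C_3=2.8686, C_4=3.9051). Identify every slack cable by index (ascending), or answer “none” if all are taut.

2, 3

cable 1: √((-3.0000)²+(0.0000)²)=3.0000, C_1=3.0000: taut
cable 2: √((3.0000)²+(-2.5000)²)=3.9051, C_2=5.0567: slack
cable 3: √((0.0000)²+(2.5000)²)=2.5000, C_3=2.8686: slack
cable 4: √((-3.0000)²+(-2.5000)²)=3.9051, C_4=3.9051: taut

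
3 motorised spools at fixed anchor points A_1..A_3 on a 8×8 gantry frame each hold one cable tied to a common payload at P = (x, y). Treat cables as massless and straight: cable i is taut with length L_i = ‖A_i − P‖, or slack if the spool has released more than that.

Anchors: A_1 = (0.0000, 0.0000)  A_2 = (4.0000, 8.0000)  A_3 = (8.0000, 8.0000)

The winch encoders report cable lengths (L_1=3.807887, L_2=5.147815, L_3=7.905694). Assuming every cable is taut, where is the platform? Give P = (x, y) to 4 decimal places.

(1.5000, 3.5000)

each cable: (A_i−P)·(A_i−P) = L_i²; let c_i = ‖A_i‖²−L_i²
c_1 = 0.0000+0.0000−14.5000 = -14.5000
row 1: -8.0000x − 16.0000y = -68.0000  (c_2=53.5000)
row 2: -16.0000x − 16.0000y = -80.0000  (c_3=65.5000)
Cramer on rows 1–2 → x = 1.5000, y = 3.5000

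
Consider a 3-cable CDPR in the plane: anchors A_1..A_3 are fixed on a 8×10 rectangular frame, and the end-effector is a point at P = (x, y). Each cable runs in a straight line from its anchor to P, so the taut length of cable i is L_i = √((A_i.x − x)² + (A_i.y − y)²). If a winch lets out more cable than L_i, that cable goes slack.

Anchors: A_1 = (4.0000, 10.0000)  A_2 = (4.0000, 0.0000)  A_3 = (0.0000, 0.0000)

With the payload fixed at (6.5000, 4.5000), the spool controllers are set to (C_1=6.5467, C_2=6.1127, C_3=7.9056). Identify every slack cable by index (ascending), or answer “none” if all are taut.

cable 1: L_1 = ‖A_1−P‖ = 6.0415;  C_1 = 6.5467 → slack
cable 2: L_2 = ‖A_2−P‖ = 5.1478;  C_2 = 6.1127 → slack
cable 3: L_3 = ‖A_3−P‖ = 7.9057;  C_3 = 7.9056 → taut

1, 2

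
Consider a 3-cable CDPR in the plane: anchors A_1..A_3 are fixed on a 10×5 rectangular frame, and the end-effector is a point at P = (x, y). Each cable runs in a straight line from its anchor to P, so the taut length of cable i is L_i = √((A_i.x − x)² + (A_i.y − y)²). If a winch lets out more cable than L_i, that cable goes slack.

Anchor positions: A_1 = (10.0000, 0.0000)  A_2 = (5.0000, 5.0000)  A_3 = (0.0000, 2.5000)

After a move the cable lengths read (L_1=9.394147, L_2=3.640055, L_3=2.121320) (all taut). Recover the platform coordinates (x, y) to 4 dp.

(1.5000, 4.0000)

expand ‖A_i−P‖²=L_i² and subtract eq 1 (c_i ≔ ‖A_i‖²−L_i²)
c_1 = 100.0000+0.0000−88.2500 = 11.7500
eq1−eq2 → [10.0000  -10.0000]·P = -25.0000
eq1−eq3 → [20.0000  -5.0000]·P = 10.0000
2×2 solve → P = (1.5000, 4.0000)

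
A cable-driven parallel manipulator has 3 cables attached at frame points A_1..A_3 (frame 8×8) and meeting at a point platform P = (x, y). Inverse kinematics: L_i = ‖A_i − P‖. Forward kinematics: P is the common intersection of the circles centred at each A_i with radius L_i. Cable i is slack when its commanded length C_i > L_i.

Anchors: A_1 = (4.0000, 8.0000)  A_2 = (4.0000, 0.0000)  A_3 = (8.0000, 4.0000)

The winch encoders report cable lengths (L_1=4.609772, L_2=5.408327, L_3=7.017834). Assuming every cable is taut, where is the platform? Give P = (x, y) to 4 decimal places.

(1.0000, 4.5000)

each cable: (A_i−P)·(A_i−P) = L_i²; let q_i = ‖A_i‖²−L_i²
q_1 = 16.0000+64.0000−21.2500 = 58.7500
row 1: 0.0000x + 16.0000y = 72.0000  (q_2=-13.2500)
row 2: -8.0000x + 8.0000y = 28.0000  (q_3=30.7500)
Cramer on rows 1–2 → x = 1.0000, y = 4.5000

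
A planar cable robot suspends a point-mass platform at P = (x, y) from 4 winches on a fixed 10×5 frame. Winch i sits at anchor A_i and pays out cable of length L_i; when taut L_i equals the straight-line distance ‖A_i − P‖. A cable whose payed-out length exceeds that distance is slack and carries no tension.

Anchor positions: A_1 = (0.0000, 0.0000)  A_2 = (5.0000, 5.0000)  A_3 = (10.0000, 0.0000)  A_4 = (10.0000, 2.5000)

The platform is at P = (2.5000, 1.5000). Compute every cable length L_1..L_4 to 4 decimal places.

(2.9155, 4.3012, 7.6485, 7.5664)

cable 1: Δx=-2.5000, Δy=-1.5000; L_1 = √(Δx²+Δy²) = 2.9155
cable 2: Δx=2.5000, Δy=3.5000; L_2 = √(Δx²+Δy²) = 4.3012
cable 3: Δx=7.5000, Δy=-1.5000; L_3 = √(Δx²+Δy²) = 7.6485
cable 4: Δx=7.5000, Δy=1.0000; L_4 = √(Δx²+Δy²) = 7.5664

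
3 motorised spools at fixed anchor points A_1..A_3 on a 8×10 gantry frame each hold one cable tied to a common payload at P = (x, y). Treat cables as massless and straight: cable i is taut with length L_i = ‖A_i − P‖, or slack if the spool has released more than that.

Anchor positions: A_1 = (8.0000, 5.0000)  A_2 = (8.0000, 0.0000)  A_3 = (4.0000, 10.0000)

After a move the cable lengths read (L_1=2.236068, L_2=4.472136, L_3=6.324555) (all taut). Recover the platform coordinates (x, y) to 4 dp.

(6.0000, 4.0000)

each cable: (A_i−P)·(A_i−P) = L_i²; let c_i = ‖A_i‖²−L_i²
c_1 = 64.0000+25.0000−5.0000 = 84.0000
row 1: 0.0000x + 10.0000y = 40.0000  (c_2=44.0000)
row 2: 8.0000x − 10.0000y = 8.0000  (c_3=76.0000)
Cramer on rows 1–2 → x = 6.0000, y = 4.0000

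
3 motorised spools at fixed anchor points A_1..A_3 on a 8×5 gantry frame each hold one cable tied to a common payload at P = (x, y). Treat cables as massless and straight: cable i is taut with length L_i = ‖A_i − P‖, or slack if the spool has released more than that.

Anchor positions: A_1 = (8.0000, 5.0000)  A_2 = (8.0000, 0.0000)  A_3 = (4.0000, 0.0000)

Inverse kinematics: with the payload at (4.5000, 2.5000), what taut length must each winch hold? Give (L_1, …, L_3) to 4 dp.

L_1: Δ = A_1−P = (3.5000, 2.5000) → ‖Δ‖ = √18.5000 = 4.3012
L_2: Δ = A_2−P = (3.5000, -2.5000) → ‖Δ‖ = √18.5000 = 4.3012
L_3: Δ = A_3−P = (-0.5000, -2.5000) → ‖Δ‖ = √6.5000 = 2.5495

(4.3012, 4.3012, 2.5495)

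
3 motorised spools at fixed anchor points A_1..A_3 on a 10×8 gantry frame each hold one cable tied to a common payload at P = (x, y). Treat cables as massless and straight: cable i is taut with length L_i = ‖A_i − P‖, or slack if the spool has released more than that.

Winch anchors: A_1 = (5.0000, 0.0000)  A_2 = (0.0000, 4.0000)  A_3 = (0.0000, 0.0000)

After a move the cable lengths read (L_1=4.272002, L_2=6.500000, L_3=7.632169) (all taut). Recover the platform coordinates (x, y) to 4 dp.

(6.5000, 4.0000)

circle eqns → linear via eq_j − eq_1; set k_j = A_j·A_j − L_j²
k_1 = 25.0000+0.0000−18.2500 = 6.7500
10.0000·x − 8.0000·y = k_1−k_2 = 33.0000
10.0000·x + 0.0000·y = k_1−k_3 = 65.0000
solve first two rows → x=6.5000, y=4.0000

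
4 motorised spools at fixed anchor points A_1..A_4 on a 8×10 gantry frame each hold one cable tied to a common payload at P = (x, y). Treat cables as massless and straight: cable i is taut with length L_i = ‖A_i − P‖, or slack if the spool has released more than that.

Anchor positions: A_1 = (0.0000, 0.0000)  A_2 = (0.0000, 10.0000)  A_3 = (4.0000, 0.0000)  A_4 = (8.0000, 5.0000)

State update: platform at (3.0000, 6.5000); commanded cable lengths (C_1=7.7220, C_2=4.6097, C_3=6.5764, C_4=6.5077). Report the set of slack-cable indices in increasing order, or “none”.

i=1: geometric 7.1589 vs commanded 7.7220 ⇒ slack
i=2: geometric 4.6098 vs commanded 4.6097 ⇒ taut
i=3: geometric 6.5765 vs commanded 6.5764 ⇒ taut
i=4: geometric 5.2202 vs commanded 6.5077 ⇒ slack

1, 4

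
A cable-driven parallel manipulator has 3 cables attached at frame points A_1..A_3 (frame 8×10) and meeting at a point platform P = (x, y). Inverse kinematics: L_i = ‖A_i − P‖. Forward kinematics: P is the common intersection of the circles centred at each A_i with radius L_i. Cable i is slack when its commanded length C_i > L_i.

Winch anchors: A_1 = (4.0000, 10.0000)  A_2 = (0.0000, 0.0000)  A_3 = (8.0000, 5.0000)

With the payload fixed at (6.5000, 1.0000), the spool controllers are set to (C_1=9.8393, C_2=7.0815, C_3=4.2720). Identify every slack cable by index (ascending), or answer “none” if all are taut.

1, 2

cable 1: L_1 = ‖A_1−P‖ = 9.3408;  C_1 = 9.8393 → slack
cable 2: L_2 = ‖A_2−P‖ = 6.5765;  C_2 = 7.0815 → slack
cable 3: L_3 = ‖A_3−P‖ = 4.2720;  C_3 = 4.2720 → taut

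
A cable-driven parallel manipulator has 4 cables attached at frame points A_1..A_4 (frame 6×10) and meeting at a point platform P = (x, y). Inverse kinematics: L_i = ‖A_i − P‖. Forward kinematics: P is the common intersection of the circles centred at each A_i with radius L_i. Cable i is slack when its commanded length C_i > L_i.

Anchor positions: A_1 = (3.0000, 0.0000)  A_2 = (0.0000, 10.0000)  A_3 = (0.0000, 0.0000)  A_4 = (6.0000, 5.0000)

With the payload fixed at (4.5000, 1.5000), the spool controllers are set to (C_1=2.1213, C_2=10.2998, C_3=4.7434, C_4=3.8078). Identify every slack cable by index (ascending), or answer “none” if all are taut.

cable 1: √((-1.5000)²+(-1.5000)²)=2.1213, C_1=2.1213: taut
cable 2: √((-4.5000)²+(8.5000)²)=9.6177, C_2=10.2998: slack
cable 3: √((-4.5000)²+(-1.5000)²)=4.7434, C_3=4.7434: taut
cable 4: √((1.5000)²+(3.5000)²)=3.8079, C_4=3.8078: taut

2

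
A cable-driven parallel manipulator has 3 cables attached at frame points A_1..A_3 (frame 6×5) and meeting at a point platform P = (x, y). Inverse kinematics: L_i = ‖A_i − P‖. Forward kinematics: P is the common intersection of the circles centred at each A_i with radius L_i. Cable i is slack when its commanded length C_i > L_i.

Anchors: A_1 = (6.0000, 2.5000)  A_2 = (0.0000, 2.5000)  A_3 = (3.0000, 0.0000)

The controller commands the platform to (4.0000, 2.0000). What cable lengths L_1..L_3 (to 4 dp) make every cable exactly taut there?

(2.0616, 4.0311, 2.2361)

L_1 = √((6.0000−4.0000)² + (2.5000−2.0000)²) = 2.0616
L_2 = √((0.0000−4.0000)² + (2.5000−2.0000)²) = 4.0311
L_3 = √((3.0000−4.0000)² + (0.0000−2.0000)²) = 2.2361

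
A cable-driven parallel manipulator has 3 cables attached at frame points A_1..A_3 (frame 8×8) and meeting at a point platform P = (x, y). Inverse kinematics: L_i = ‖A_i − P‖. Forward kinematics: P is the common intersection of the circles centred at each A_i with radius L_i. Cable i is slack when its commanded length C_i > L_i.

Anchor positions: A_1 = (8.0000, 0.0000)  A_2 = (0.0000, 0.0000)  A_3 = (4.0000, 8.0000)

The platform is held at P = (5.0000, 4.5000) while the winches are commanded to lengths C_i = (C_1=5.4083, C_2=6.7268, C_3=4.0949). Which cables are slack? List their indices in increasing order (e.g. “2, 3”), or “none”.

3

cable 1: √((3.0000)²+(-4.5000)²)=5.4083, C_1=5.4083: taut
cable 2: √((-5.0000)²+(-4.5000)²)=6.7268, C_2=6.7268: taut
cable 3: √((-1.0000)²+(3.5000)²)=3.6401, C_3=4.0949: slack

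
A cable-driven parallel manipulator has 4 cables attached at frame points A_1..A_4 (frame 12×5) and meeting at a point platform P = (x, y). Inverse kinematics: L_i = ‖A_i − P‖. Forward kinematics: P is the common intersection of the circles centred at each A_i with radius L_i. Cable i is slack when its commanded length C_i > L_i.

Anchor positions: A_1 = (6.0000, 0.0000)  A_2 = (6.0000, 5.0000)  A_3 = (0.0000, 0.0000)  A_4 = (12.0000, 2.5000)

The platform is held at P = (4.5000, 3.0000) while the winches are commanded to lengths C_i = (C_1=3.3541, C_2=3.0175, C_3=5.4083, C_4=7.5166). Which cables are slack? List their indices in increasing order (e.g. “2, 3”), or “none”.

cable 1: √((1.5000)²+(-3.0000)²)=3.3541, C_1=3.3541: taut
cable 2: √((1.5000)²+(2.0000)²)=2.5000, C_2=3.0175: slack
cable 3: √((-4.5000)²+(-3.0000)²)=5.4083, C_3=5.4083: taut
cable 4: √((7.5000)²+(-0.5000)²)=7.5166, C_4=7.5166: taut

2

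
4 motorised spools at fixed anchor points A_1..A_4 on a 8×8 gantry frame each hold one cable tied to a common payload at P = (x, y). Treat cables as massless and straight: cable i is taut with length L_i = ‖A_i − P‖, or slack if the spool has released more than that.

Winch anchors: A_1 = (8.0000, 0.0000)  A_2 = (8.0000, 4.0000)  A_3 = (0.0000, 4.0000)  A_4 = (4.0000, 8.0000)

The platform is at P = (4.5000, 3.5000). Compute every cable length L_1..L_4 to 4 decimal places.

(4.9497, 3.5355, 4.5277, 4.5277)

cable 1: Δx=3.5000, Δy=-3.5000; L_1 = √(Δx²+Δy²) = 4.9497
cable 2: Δx=3.5000, Δy=0.5000; L_2 = √(Δx²+Δy²) = 3.5355
cable 3: Δx=-4.5000, Δy=0.5000; L_3 = √(Δx²+Δy²) = 4.5277
cable 4: Δx=-0.5000, Δy=4.5000; L_4 = √(Δx²+Δy²) = 4.5277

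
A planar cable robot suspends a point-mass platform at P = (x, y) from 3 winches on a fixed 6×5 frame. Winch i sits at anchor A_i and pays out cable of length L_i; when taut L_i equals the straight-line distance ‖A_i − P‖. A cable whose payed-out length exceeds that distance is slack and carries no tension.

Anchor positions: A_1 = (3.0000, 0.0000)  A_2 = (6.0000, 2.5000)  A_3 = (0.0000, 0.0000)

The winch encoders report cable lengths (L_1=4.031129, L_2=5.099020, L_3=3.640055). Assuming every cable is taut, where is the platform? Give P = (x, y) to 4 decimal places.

expand ‖A_i−P‖²=L_i² and subtract eq 1 (k_i ≔ ‖A_i‖²−L_i²)
k_1 = 9.0000+0.0000−16.2500 = -7.2500
eq1−eq2 → [-6.0000  -5.0000]·P = -23.5000
eq1−eq3 → [6.0000  0.0000]·P = 6.0000
2×2 solve → P = (1.0000, 3.5000)

(1.0000, 3.5000)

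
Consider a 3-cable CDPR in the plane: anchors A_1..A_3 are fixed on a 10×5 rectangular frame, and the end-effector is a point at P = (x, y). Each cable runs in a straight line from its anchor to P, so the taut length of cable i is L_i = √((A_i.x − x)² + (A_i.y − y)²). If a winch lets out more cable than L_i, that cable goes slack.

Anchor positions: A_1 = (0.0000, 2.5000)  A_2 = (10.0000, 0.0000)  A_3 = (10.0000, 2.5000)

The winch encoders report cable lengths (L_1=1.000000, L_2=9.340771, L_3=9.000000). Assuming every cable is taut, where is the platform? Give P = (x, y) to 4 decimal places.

(1.0000, 2.5000)

expand ‖A_i−P‖²=L_i² and subtract eq 1 (k_i ≔ ‖A_i‖²−L_i²)
k_1 = 0.0000+6.2500−1.0000 = 5.2500
eq1−eq2 → [-20.0000  5.0000]·P = -7.5000
eq1−eq3 → [-20.0000  0.0000]·P = -20.0000
2×2 solve → P = (1.0000, 2.5000)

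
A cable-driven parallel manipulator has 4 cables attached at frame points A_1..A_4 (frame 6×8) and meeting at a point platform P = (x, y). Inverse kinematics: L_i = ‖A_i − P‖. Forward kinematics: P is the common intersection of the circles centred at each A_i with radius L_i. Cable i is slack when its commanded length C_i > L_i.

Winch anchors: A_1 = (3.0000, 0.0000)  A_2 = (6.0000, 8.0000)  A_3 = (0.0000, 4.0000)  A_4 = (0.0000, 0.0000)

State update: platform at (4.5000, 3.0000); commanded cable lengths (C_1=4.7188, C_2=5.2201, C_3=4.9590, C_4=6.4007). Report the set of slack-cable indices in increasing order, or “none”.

1, 3, 4

i=1: geometric 3.3541 vs commanded 4.7188 ⇒ slack
i=2: geometric 5.2202 vs commanded 5.2201 ⇒ taut
i=3: geometric 4.6098 vs commanded 4.9590 ⇒ slack
i=4: geometric 5.4083 vs commanded 6.4007 ⇒ slack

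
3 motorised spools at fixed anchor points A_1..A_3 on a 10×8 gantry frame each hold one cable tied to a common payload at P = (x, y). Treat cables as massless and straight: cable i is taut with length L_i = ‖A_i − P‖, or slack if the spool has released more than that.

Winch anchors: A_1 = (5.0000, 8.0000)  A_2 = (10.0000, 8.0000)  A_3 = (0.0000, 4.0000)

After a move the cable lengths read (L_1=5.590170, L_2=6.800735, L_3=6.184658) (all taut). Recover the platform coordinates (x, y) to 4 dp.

(6.0000, 2.5000)

circle eqns → linear via eq_j − eq_1; set c_j = A_j·A_j − L_j²
c_1 = 25.0000+64.0000−31.2500 = 57.7500
-10.0000·x + 0.0000·y = c_1−c_2 = -60.0000
10.0000·x + 8.0000·y = c_1−c_3 = 80.0000
solve first two rows → x=6.0000, y=2.5000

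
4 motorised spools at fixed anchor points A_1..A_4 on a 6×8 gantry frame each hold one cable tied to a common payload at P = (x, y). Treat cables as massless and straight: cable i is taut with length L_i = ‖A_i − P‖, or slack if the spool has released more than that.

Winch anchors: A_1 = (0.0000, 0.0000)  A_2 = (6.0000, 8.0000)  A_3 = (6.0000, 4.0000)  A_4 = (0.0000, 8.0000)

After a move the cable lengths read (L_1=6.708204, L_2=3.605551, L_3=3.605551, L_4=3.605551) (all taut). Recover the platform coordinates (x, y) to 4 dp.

expand ‖A_i−P‖²=L_i² and subtract eq 1 (k_i ≔ ‖A_i‖²−L_i²)
k_1 = 0.0000+0.0000−45.0000 = -45.0000
eq1−eq2 → [-12.0000  -16.0000]·P = -132.0000
eq1−eq3 → [-12.0000  -8.0000]·P = -84.0000
eq1−eq4 → [0.0000  -16.0000]·P = -96.0000
2×2 solve → P = (3.0000, 6.0000)
check cable 4: ‖A_4−P‖² = 13.0000 ≈ L_4² = 13.0000 ✓

(3.0000, 6.0000)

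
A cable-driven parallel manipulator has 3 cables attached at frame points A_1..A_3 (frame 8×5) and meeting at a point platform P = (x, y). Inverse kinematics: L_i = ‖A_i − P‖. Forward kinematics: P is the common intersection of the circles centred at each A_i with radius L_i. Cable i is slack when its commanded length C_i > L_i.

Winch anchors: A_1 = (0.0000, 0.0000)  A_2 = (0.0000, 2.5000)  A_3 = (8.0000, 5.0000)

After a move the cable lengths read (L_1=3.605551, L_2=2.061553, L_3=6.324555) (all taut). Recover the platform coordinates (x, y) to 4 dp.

(2.0000, 3.0000)

circle eqns → linear via eq_j − eq_1; set k_j = A_j·A_j − L_j²
k_1 = 0.0000+0.0000−13.0000 = -13.0000
0.0000·x − 5.0000·y = k_1−k_2 = -15.0000
-16.0000·x − 10.0000·y = k_1−k_3 = -62.0000
solve first two rows → x=2.0000, y=3.0000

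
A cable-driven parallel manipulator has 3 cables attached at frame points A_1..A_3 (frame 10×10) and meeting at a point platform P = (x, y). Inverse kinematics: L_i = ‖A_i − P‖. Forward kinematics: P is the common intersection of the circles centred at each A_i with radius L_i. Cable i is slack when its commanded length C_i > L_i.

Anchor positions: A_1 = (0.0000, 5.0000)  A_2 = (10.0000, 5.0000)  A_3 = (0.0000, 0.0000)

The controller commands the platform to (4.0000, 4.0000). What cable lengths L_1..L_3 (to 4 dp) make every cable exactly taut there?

cable 1: Δx=-4.0000, Δy=1.0000; L_1 = √(Δx²+Δy²) = 4.1231
cable 2: Δx=6.0000, Δy=1.0000; L_2 = √(Δx²+Δy²) = 6.0828
cable 3: Δx=-4.0000, Δy=-4.0000; L_3 = √(Δx²+Δy²) = 5.6569

(4.1231, 6.0828, 5.6569)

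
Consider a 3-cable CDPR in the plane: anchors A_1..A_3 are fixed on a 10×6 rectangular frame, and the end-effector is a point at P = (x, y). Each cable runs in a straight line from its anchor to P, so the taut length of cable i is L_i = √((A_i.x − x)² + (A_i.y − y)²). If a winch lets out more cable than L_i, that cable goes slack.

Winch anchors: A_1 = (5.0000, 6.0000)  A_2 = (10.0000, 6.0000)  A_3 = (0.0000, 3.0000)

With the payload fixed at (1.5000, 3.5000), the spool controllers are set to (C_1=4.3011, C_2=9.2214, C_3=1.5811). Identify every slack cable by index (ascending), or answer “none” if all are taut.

cable 1: √((3.5000)²+(2.5000)²)=4.3012, C_1=4.3011: taut
cable 2: √((8.5000)²+(2.5000)²)=8.8600, C_2=9.2214: slack
cable 3: √((-1.5000)²+(-0.5000)²)=1.5811, C_3=1.5811: taut

2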